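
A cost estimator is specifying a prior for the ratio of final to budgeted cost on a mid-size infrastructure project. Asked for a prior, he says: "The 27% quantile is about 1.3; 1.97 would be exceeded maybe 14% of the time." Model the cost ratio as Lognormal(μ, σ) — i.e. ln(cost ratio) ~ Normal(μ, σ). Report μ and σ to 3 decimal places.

If T ~ Lognormal(μ,σ) then ln T ~ Normal(μ,σ), so the p-quantile of ln T is μ + z_p·σ.
ln(1.3) = 0.2624 and ln(1.97) = 0.678; z_{0.27} = -0.6128, z_{0.86} = 1.08.
σ = (0.678 − 0.2624)/(1.08 − (-0.6128)) = 0.246.
μ = 0.2624 − (-0.6128)·0.246 = 0.413.

μ ≈ 0.413, σ ≈ 0.246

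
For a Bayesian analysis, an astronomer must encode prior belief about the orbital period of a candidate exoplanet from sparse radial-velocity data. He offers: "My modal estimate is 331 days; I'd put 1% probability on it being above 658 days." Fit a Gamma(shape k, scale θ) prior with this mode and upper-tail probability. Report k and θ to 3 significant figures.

k ≈ 11.4, θ ≈ 31.8

Gamma(k,θ) with k>1 has mode (k−1)θ, so θ = 331/(k−1).
Need P(X < 658) = 0.99 with θ tied to k this way. Start at k = 2, θ = 331: P(X<658) ≈ 0.591.
Too low — raise k to concentrate. Iterating converges to k ≈ 11.4.
Then θ = 331/(11.4−1) ≈ 31.8.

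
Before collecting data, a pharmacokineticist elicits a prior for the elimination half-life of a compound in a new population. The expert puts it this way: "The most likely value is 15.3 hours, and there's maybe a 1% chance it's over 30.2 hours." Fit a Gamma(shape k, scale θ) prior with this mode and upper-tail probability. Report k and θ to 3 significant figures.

Gamma(k,θ) with k>1 has mode (k−1)θ, so θ = 15.3/(k−1).
Need P(X < 30.2) = 0.99 with θ tied to k this way. Start at k = 2, θ = 15.3: P(X<30.2) ≈ 0.587.
Too low — raise k to concentrate. Iterating converges to k ≈ 11.6.
Then θ = 15.3/(11.6−1) ≈ 1.44.

k ≈ 11.6, θ ≈ 1.44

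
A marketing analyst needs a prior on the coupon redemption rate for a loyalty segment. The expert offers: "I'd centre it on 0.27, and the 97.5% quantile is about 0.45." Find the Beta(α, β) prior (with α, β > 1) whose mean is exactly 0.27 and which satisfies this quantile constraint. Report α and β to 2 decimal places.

α ≈ 7.18, β ≈ 19.42

With mean 0.27 fixed, write α = 0.27s, β = 0.73s where s = α+β.
Need P(θ < 0.45) = 0.975 under Beta(0.27s, 0.73s). Normal approximation: (q−m)/√(m(1−m)/s) ≈ z_{0.975} = 1.96, so s ≈ 0.27·0.73·(1.96)²/(0.45−0.27)² = 23.4.
At s = 23.4: P(θ<0.45) ≈ 0.967. Adjusting to match 0.975 gives s ≈ 26.61.
So α = 0.27·26.61 ≈ 7.18, β = 0.73·26.61 ≈ 19.42.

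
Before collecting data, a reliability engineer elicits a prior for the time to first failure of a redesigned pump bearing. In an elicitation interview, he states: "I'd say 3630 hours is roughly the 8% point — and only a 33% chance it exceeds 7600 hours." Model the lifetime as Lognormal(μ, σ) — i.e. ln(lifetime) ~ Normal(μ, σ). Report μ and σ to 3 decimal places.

If T ~ Lognormal(μ,σ) then ln T ~ Normal(μ,σ), so the p-quantile of ln T is μ + z_p·σ.
ln(3630) = 8.197 and ln(7600) = 8.936; z_{0.08} = -1.405, z_{0.67} = 0.4399.
σ = (8.936 − 8.197)/(0.4399 − (-1.405)) = 0.400.
μ = 8.197 − (-1.405)·0.400 = 8.760.

μ ≈ 8.760, σ ≈ 0.400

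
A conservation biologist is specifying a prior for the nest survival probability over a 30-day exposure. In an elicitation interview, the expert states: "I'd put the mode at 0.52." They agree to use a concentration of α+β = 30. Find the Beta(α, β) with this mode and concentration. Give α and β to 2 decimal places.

For α,β > 1 the Beta mode is (α−1)/(α+β−2). With α+β = 30, the mode is (α−1)/28.
Set (α−1)/28 = 0.52 → α = 1 + 0.52·28 = 15.56.
β = 30 − α = 14.44.

α = 15.56, β = 14.44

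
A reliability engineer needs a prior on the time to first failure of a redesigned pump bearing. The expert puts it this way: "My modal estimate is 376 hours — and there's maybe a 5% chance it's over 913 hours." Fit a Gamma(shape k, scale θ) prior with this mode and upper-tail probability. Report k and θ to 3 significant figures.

Gamma(k,θ) with k>1 has mode (k−1)θ, so θ = 376/(k−1).
Need P(X < 913) = 0.95 with θ tied to k this way. Start at k = 2, θ = 376: P(X<913) ≈ 0.698.
Too low — raise k to concentrate. Iterating converges to k ≈ 4.46.
Then θ = 376/(4.46−1) ≈ 109.

k ≈ 4.46, θ ≈ 109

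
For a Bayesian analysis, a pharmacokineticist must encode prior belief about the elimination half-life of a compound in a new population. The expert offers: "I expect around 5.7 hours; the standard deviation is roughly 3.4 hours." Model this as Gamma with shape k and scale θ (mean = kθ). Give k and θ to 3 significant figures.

For Gamma(k, scale θ): mean = kθ, variance = kθ², so CV = 1/√k.
CV = SD/mean = 3.4/5.7 = 0.5965, hence k = 1/CV² = 2.81.
Then θ = mean/k = 5.7/2.81 = 2.03.

k ≈ 2.81, θ ≈ 2.03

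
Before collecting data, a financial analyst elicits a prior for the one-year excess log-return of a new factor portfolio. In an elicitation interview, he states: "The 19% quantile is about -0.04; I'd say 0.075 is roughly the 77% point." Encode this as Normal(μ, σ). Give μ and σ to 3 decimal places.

For Normal(μ,σ), the p-quantile is μ + z_p·σ. Here z_{0.19} = -0.8779, z_{0.77} = 0.7388.
So -0.04 = μ − 0.8779σ and 0.075 = μ + 0.7388σ.
Subtracting: σ = (0.075 − -0.04)/(0.7388 − (-0.8779)) = 0.071.
Then μ = -0.04 − (-0.8779)·0.071 = 0.022.

μ = 0.022, σ = 0.071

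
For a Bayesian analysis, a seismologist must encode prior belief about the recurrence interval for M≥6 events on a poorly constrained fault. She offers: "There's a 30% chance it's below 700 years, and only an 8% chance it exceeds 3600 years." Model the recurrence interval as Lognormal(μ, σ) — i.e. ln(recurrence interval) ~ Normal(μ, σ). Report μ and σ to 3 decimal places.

If T ~ Lognormal(μ,σ) then ln T ~ Normal(μ,σ), so the p-quantile of ln T is μ + z_p·σ.
ln(700) = 6.551 and ln(3600) = 8.189; z_{0.3} = -0.5244, z_{0.92} = 1.405.
σ = (8.189 − 6.551)/(1.405 − (-0.5244)) = 0.849.
μ = 6.551 − (-0.5244)·0.849 = 6.996.

μ ≈ 6.996, σ ≈ 0.849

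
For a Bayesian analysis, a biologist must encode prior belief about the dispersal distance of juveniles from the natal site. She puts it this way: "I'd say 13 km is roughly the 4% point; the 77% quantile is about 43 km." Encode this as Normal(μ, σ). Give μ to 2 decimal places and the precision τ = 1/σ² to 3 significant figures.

μ = 34.10, τ = 0.00689

For Normal(μ,σ), the p-quantile is μ + z_p·σ. Here z_{0.04} = -1.751, z_{0.77} = 0.7388.
So 13 = μ − 1.751σ and 43 = μ + 0.7388σ.
Subtracting: σ = (43 − 13)/(0.7388 − (-1.751)) = 12.05.
Then μ = 13 − (-1.751)·12.05 = 34.10.
Precision τ = 1/σ² = 1/12.05² = 0.00689.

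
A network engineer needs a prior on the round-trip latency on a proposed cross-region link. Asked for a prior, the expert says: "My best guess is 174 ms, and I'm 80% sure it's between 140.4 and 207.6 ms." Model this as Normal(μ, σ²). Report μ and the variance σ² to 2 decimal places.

A symmetric 80% interval runs μ ± z·σ with z = 1.282.
Half-width = 33.6, so σ = 33.6/1.282 = 26.218 and σ² = 687.40.
μ is the stated best guess, 174.00.

μ = 174.00, σ² = 687.40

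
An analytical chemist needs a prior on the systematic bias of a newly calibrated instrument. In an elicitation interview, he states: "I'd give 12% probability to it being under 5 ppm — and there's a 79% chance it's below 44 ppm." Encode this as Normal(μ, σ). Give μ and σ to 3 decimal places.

For Normal(μ,σ), the p-quantile is μ + z_p·σ. Here z_{0.12} = -1.175, z_{0.79} = 0.8064.
So 5 = μ − 1.175σ and 44 = μ + 0.8064σ.
Subtracting: σ = (44 − 5)/(0.8064 − (-1.175)) = 19.683.
Then μ = 5 − (-1.175)·19.683 = 28.127.

μ = 28.127, σ = 19.683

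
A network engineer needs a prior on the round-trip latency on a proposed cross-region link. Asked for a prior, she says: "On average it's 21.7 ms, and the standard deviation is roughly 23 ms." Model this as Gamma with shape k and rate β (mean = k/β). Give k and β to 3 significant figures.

For Gamma(k, rate β): mean = k/β, variance = k/β², so CV = 1/√k.
CV = SD/mean = 23/21.7 = 1.06, hence k = 1/CV² = 0.89.
Then β = k/mean = 0.89/21.7 = 0.041.

k ≈ 0.89, β ≈ 0.041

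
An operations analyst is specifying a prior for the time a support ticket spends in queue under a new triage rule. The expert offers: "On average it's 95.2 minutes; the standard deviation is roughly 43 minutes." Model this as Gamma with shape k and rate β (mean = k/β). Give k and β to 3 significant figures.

For Gamma(k, rate β): mean = k/β, variance = k/β², so CV = 1/√k.
CV = SD/mean = 43/95.2 = 0.4517, hence k = 1/CV² = 4.9.
Then β = k/mean = 4.9/95.2 = 0.0515.

k ≈ 4.9, β ≈ 0.0515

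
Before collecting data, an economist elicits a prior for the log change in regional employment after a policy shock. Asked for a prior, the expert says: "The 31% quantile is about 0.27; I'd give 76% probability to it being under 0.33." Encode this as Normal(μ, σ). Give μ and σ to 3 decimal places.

μ = 0.295, σ = 0.050

For Normal(μ,σ), the p-quantile is μ + z_p·σ. Here z_{0.31} = -0.4959, z_{0.76} = 0.7063.
So 0.27 = μ − 0.4959σ and 0.33 = μ + 0.7063σ.
Subtracting: σ = (0.33 − 0.27)/(0.7063 − (-0.4959)) = 0.050.
Then μ = 0.27 − (-0.4959)·0.050 = 0.295.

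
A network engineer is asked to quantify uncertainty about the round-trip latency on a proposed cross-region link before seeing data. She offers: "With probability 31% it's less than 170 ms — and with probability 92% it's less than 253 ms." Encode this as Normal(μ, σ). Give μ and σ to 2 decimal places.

μ = 191.65, σ = 43.66

For Normal(μ,σ), the p-quantile is μ + z_p·σ. Here z_{0.31} = -0.4959, z_{0.92} = 1.405.
So 170 = μ − 0.4959σ and 253 = μ + 1.405σ.
Subtracting: σ = (253 − 170)/(1.405 − (-0.4959)) = 43.66.
Then μ = 170 − (-0.4959)·43.66 = 191.65.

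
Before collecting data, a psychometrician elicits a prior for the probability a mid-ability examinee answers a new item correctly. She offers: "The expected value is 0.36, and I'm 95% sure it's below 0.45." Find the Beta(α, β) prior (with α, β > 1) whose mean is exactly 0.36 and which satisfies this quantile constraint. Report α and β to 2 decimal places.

With mean 0.36 fixed, write α = 0.36s, β = 0.64s where s = α+β.
Need P(θ < 0.45) = 0.95 under Beta(0.36s, 0.64s). Normal approximation: (q−m)/√(m(1−m)/s) ≈ z_{0.95} = 1.64, so s ≈ 0.36·0.64·(1.64)²/(0.45−0.36)² = 77.0.
At s = 77.0: P(θ<0.45) ≈ 0.947. Adjusting to match 0.95 gives s ≈ 79.57.
So α = 0.36·79.57 ≈ 28.65, β = 0.64·79.57 ≈ 50.93.

α ≈ 28.65, β ≈ 50.93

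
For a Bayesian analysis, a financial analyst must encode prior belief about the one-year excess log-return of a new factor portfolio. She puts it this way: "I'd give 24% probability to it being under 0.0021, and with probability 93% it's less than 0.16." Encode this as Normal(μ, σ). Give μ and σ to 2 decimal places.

μ = 0.05, σ = 0.07

For Normal(μ,σ), the p-quantile is μ + z_p·σ. Here z_{0.24} = -0.7063, z_{0.93} = 1.476.
So 0.0021 = μ − 0.7063σ and 0.16 = μ + 1.476σ.
Subtracting: σ = (0.16 − 0.0021)/(1.476 − (-0.7063)) = 0.07.
Then μ = 0.0021 − (-0.7063)·0.07 = 0.05.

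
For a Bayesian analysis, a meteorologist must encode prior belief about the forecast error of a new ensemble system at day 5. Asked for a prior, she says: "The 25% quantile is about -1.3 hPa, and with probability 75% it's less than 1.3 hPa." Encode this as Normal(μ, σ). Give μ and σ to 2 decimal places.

μ = 0.00, σ = 1.93

The p-quantile of Normal(μ,σ) is μ + z_p·σ, with z_{0.25} = -0.6745 and z_{0.75} = 0.6745.
Eliminate σ: μ = (z₂·x₁ − z₁·x₂)/(z₂ − z₁) = (0.6745·-1.3 − (-0.6745)·1.3)/1.349 = 0.00.
Then σ = (x₂ − x₁)/(z₂ − z₁) = (1.3 − -1.3)/1.349 = 1.93.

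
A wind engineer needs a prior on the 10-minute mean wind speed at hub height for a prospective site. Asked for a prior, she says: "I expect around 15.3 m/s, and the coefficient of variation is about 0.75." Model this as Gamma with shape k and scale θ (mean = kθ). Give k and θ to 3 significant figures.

k ≈ 1.78, θ ≈ 8.61

For Gamma(k, scale θ): mean = kθ, variance = kθ², so CV = 1/√k.
CV = 0.75, hence k = 1/CV² = 1.78.
Then θ = mean/k = 15.3/1.78 = 8.61.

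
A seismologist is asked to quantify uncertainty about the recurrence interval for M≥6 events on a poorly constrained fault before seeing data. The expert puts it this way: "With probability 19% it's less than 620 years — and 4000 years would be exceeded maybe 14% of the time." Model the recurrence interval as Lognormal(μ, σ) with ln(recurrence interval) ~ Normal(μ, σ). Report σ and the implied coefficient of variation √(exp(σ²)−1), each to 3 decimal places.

If T ~ Lognormal(μ,σ) then ln T ~ Normal(μ,σ), so the p-quantile of ln T is μ + z_p·σ.
ln(620) = 6.43 and ln(4000) = 8.294; z_{0.19} = -0.8779, z_{0.86} = 1.08.
σ = (8.294 − 6.43)/(1.08 − (-0.8779)) = 0.952.
μ = 6.43 − (-0.8779)·0.952 = 7.266.
CV = √(exp(σ²)−1) = √(exp(0.9064)−1) = 1.215.

σ ≈ 0.952, CV ≈ 1.215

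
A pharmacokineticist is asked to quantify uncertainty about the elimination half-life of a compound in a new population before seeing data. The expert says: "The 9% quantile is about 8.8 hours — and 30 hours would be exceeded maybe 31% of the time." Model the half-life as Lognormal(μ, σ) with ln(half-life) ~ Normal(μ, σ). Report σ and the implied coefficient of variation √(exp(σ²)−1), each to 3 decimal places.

If T ~ Lognormal(μ,σ) then ln T ~ Normal(μ,σ), so the p-quantile of ln T is μ + z_p·σ.
ln(8.8) = 2.175 and ln(30) = 3.401; z_{0.09} = -1.341, z_{0.69} = 0.4959.
σ = (3.401 − 2.175)/(0.4959 − (-1.341)) = 0.668.
μ = 2.175 − (-1.341)·0.668 = 3.070.
CV = √(exp(σ²)−1) = √(exp(0.4459)−1) = 0.750.

σ ≈ 0.668, CV ≈ 0.750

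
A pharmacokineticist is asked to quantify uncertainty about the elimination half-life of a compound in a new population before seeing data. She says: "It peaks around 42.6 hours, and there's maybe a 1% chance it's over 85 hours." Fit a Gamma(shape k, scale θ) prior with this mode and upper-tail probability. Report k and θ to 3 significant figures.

Gamma(k,θ) with k>1 has mode (k−1)θ, so θ = 42.6/(k−1).
Need P(X < 85) = 0.99 with θ tied to k this way. Start at k = 2, θ = 42.6: P(X<85) ≈ 0.593.
Too low — raise k to concentrate. Iterating converges to k ≈ 11.3.
Then θ = 42.6/(11.3−1) ≈ 4.14.

k ≈ 11.3, θ ≈ 4.14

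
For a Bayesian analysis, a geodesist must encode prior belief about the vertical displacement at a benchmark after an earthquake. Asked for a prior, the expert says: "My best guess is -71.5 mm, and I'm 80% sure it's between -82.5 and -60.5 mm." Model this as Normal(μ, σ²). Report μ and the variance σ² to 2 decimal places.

μ = -71.50, σ² = 73.67

A symmetric 80% interval runs μ ± z·σ with z = 1.282.
Half-width = 11, so σ = 11/1.282 = 8.583 and σ² = 73.67.
μ is the stated best guess, -71.50.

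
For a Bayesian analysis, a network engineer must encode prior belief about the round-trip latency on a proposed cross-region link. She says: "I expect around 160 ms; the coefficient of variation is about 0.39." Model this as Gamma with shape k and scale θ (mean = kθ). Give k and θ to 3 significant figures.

k ≈ 6.57, θ ≈ 24.3

For Gamma(k, scale θ): mean = kθ, variance = kθ², so CV = 1/√k.
CV = 0.39, hence k = 1/CV² = 6.57.
Then θ = mean/k = 160/6.57 = 24.3.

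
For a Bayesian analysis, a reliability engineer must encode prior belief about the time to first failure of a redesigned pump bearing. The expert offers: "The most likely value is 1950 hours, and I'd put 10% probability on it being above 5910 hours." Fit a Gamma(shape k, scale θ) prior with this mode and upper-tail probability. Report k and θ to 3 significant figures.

k ≈ 2.54, θ ≈ 1260

Gamma(k,θ) with k>1 has mode (k−1)θ, so θ = 1950/(k−1).
Need P(X < 5910) = 0.9 with θ tied to k this way. Start at k = 2, θ = 1950: P(X<5910) ≈ 0.805.
Too low — raise k to concentrate. Iterating converges to k ≈ 2.54.
Then θ = 1950/(2.54−1) ≈ 1260.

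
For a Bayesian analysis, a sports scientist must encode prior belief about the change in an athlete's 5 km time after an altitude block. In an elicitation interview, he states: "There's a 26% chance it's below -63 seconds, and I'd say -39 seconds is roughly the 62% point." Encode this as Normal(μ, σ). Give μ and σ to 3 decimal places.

μ = -46.727, σ = 25.294

The p-quantile of Normal(μ,σ) is μ + z_p·σ, with z_{0.26} = -0.6433 and z_{0.62} = 0.3055.
Eliminate σ: μ = (z₂·x₁ − z₁·x₂)/(z₂ − z₁) = (0.3055·-63 − (-0.6433)·-39)/0.9488 = -46.727.
Then σ = (x₂ − x₁)/(z₂ − z₁) = (-39 − -63)/0.9488 = 25.294.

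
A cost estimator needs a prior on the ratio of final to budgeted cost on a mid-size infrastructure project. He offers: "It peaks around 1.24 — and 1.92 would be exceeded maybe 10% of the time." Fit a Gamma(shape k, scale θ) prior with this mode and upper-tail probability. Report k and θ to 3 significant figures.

Gamma(k,θ) with k>1 has mode (k−1)θ, so θ = 1.24/(k−1).
Need P(X < 1.92) = 0.9 with θ tied to k this way. Start at k = 2, θ = 1.24: P(X<1.92) ≈ 0.458.
Too low — raise k to concentrate. Iterating converges to k ≈ 10.8.
Then θ = 1.24/(10.8−1) ≈ 0.127.

k ≈ 10.8, θ ≈ 0.127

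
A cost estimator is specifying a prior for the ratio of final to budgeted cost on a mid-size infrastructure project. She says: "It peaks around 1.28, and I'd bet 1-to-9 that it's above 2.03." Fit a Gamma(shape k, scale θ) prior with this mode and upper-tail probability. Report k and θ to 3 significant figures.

k ≈ 9.82, θ ≈ 0.145

Gamma(k,θ) with k>1 has mode (k−1)θ, so θ = 1.28/(k−1).
Need P(X < 2.03) = 0.9 with θ tied to k this way. Start at k = 2, θ = 1.28: P(X<2.03) ≈ 0.471.
Too low — raise k to concentrate. Iterating converges to k ≈ 9.82.
Then θ = 1.28/(9.82−1) ≈ 0.145.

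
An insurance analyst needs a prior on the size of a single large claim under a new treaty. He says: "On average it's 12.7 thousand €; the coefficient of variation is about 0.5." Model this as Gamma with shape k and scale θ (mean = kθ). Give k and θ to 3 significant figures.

k ≈ 4, θ ≈ 3.17

For Gamma(k, scale θ): mean = kθ, variance = kθ², so CV = 1/√k.
CV = 0.5, hence k = 1/CV² = 4.
Then θ = mean/k = 12.7/4 = 3.17.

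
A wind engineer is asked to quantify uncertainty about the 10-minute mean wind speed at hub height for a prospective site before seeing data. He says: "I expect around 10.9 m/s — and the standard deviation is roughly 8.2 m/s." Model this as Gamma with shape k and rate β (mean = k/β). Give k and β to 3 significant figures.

For Gamma(k, rate β): mean = k/β, variance = k/β², so CV = 1/√k.
CV = SD/mean = 8.2/10.9 = 0.7523, hence k = 1/CV² = 1.77.
Then β = k/mean = 1.77/10.9 = 0.162.

k ≈ 1.77, β ≈ 0.162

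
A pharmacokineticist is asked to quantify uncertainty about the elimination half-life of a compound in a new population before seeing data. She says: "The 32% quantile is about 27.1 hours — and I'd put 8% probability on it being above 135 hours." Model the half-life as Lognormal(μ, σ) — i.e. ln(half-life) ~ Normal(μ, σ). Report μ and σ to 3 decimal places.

μ ≈ 3.701, σ ≈ 0.857

If T ~ Lognormal(μ,σ) then ln T ~ Normal(μ,σ), so the p-quantile of ln T is μ + z_p·σ.
ln(27.1) = 3.3 and ln(135) = 4.905; z_{0.32} = -0.4677, z_{0.92} = 1.405.
σ = (4.905 − 3.3)/(1.405 − (-0.4677)) = 0.857.
μ = 3.3 − (-0.4677)·0.857 = 3.701.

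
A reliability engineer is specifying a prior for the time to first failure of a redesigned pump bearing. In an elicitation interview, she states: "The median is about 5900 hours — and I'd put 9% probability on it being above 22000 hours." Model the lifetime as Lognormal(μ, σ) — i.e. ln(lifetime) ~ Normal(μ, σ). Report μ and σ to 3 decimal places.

If T ~ Lognormal(μ,σ) then ln T ~ Normal(μ,σ), so the p-quantile of ln T is μ + z_p·σ.
ln(5900) = 8.683 and ln(22000) = 9.999; z_{0.5} = 0, z_{0.91} = 1.341.
σ = (9.999 − 8.683)/(1.341 − (0)) = 0.982.
μ = 8.683 − (0)·0.982 = 8.683.

μ ≈ 8.683, σ ≈ 0.982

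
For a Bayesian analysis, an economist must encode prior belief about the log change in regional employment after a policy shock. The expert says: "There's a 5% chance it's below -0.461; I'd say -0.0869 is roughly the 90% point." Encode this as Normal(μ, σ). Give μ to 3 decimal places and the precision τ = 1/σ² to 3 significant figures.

μ = -0.251, τ = 61.2

The p-quantile of Normal(μ,σ) is μ + z_p·σ, with z_{0.05} = -1.645 and z_{0.9} = 1.282.
Eliminate σ: μ = (z₂·x₁ − z₁·x₂)/(z₂ − z₁) = (1.282·-0.461 − (-1.645)·-0.0869)/2.926 = -0.251.
Then σ = (x₂ − x₁)/(z₂ − z₁) = (-0.0869 − -0.461)/2.926 = 0.128.
Precision τ = 1/σ² = 1/0.1278² = 61.2.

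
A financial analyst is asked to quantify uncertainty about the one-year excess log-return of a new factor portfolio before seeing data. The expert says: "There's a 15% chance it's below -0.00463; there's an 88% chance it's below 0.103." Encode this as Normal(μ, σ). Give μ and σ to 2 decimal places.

For Normal(μ,σ), the p-quantile is μ + z_p·σ. Here z_{0.15} = -1.036, z_{0.88} = 1.175.
So -0.00463 = μ − 1.036σ and 0.103 = μ + 1.175σ.
Subtracting: σ = (0.103 − -0.00463)/(1.175 − (-1.036)) = 0.05.
Then μ = -0.00463 − (-1.036)·0.05 = 0.05.

μ = 0.05, σ = 0.05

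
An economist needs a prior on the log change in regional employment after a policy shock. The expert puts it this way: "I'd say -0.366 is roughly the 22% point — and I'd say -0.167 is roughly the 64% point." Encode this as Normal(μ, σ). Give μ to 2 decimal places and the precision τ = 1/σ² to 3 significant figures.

The p-quantile of Normal(μ,σ) is μ + z_p·σ, with z_{0.22} = -0.7722 and z_{0.64} = 0.3585.
Eliminate σ: μ = (z₂·x₁ − z₁·x₂)/(z₂ − z₁) = (0.3585·-0.366 − (-0.7722)·-0.167)/1.131 = -0.23.
Then σ = (x₂ − x₁)/(z₂ − z₁) = (-0.167 − -0.366)/1.131 = 0.18.
Precision τ = 1/σ² = 1/0.176² = 32.3.

μ = -0.23, τ = 32.3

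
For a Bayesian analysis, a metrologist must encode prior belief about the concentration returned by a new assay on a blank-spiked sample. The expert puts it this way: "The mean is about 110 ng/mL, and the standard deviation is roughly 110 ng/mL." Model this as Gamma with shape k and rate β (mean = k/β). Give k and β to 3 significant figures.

k ≈ 1, β ≈ 0.00909

For Gamma(k, rate β): mean = k/β, variance = k/β², so CV = 1/√k.
CV = SD/mean = 110/110 = 1, hence k = 1/CV² = 1.
Then β = k/mean = 1/110 = 0.00909.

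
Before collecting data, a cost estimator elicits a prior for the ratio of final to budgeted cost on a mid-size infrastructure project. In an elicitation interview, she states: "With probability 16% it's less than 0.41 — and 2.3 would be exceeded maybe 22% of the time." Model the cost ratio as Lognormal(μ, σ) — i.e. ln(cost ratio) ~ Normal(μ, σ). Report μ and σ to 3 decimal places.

If T ~ Lognormal(μ,σ) then ln T ~ Normal(μ,σ), so the p-quantile of ln T is μ + z_p·σ.
ln(0.41) = -0.8916 and ln(2.3) = 0.8329; z_{0.16} = -0.9945, z_{0.78} = 0.7722.
σ = (0.8329 − -0.8916)/(0.7722 − (-0.9945)) = 0.976.
μ = -0.8916 − (-0.9945)·0.976 = 0.079.

μ ≈ 0.079, σ ≈ 0.976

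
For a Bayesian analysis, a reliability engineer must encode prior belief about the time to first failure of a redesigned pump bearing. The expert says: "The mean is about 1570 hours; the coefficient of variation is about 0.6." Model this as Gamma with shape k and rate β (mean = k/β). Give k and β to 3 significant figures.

For Gamma(k, rate β): mean = k/β, variance = k/β², so CV = 1/√k.
CV = 0.6, hence k = 1/CV² = 2.78.
Then β = k/mean = 2.78/1570 = 0.00177.

k ≈ 2.78, β ≈ 0.00177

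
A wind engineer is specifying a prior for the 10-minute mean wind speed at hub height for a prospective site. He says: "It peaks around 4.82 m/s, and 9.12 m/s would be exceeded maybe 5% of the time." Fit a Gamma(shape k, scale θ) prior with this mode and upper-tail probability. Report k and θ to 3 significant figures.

Gamma(k,θ) with k>1 has mode (k−1)θ, so θ = 4.82/(k−1).
Need P(X < 9.12) = 0.95 with θ tied to k this way. Start at k = 2, θ = 4.82: P(X<9.12) ≈ 0.564.
Too low — raise k to concentrate. Iterating converges to k ≈ 7.84.
Then θ = 4.82/(7.84−1) ≈ 0.705.

k ≈ 7.84, θ ≈ 0.705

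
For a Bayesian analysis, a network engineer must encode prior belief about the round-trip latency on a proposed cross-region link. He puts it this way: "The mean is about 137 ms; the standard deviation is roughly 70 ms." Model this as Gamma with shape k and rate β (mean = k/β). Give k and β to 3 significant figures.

For Gamma(k, rate β): mean = k/β, variance = k/β², so CV = 1/√k.
CV = SD/mean = 70/137 = 0.5109, hence k = 1/CV² = 3.83.
Then β = k/mean = 3.83/137 = 0.028.

k ≈ 3.83, β ≈ 0.028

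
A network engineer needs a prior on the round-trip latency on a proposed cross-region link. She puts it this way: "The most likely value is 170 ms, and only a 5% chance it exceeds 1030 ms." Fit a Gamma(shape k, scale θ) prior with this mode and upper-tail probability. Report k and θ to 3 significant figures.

k ≈ 1.7, θ ≈ 242

Gamma(k,θ) with k>1 has mode (k−1)θ, so θ = 170/(k−1).
Need P(X < 1030) = 0.95 with θ tied to k this way. Start at k = 2, θ = 170: P(X<1030) ≈ 0.984.
Too high — lower k to spread out. Iterating converges to k ≈ 1.7.
Then θ = 170/(1.7−1) ≈ 242.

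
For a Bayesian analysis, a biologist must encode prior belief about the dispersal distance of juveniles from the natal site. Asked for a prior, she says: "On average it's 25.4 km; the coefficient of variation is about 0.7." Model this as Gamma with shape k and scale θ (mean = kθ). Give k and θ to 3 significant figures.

k ≈ 2.04, θ ≈ 12.4

For Gamma(k, scale θ): mean = kθ, variance = kθ², so CV = 1/√k.
CV = 0.7, hence k = 1/CV² = 2.04.
Then θ = mean/k = 25.4/2.04 = 12.4.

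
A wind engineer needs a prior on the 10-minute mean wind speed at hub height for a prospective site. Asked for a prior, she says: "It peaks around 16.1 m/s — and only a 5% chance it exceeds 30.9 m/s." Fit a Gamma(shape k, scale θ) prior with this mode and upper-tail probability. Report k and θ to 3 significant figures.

Gamma(k,θ) with k>1 has mode (k−1)θ, so θ = 16.1/(k−1).
Need P(X < 30.9) = 0.95 with θ tied to k this way. Start at k = 2, θ = 16.1: P(X<30.9) ≈ 0.572.
Too low — raise k to concentrate. Iterating converges to k ≈ 7.54.
Then θ = 16.1/(7.54−1) ≈ 2.46.

k ≈ 7.54, θ ≈ 2.46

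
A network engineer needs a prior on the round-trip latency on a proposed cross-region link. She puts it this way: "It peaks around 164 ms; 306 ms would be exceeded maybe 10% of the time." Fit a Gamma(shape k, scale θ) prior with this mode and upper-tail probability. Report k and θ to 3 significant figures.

Gamma(k,θ) with k>1 has mode (k−1)θ, so θ = 164/(k−1).
Need P(X < 306) = 0.9 with θ tied to k this way. Start at k = 2, θ = 164: P(X<306) ≈ 0.556.
Too low — raise k to concentrate. Iterating converges to k ≈ 5.91.
Then θ = 164/(5.91−1) ≈ 33.4.

k ≈ 5.91, θ ≈ 33.4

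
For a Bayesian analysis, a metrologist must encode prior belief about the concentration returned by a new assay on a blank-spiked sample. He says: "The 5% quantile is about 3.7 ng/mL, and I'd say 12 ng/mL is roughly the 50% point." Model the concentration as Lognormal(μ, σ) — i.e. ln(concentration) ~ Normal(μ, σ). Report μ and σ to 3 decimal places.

If T ~ Lognormal(μ,σ) then ln T ~ Normal(μ,σ), so the p-quantile of ln T is μ + z_p·σ.
ln(3.7) = 1.308 and ln(12) = 2.485; z_{0.05} = -1.645, z_{0.5} = 0.
σ = (2.485 − 1.308)/(0 − (-1.645)) = 0.715.
μ = 1.308 − (-1.645)·0.715 = 2.485.

μ ≈ 2.485, σ ≈ 0.715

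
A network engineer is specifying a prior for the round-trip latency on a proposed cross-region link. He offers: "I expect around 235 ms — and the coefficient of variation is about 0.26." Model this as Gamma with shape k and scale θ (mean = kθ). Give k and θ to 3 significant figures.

k ≈ 14.8, θ ≈ 15.9

For Gamma(k, scale θ): mean = kθ, variance = kθ², so CV = 1/√k.
CV = 0.26, hence k = 1/CV² = 14.8.
Then θ = mean/k = 235/14.8 = 15.9.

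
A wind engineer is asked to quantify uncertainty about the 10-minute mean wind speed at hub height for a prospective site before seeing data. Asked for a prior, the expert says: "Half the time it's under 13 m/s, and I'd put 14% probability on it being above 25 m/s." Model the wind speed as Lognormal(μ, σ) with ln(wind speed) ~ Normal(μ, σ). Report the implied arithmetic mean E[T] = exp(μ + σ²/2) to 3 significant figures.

E[T] ≈ 15.6 m/s

If T ~ Lognormal(μ,σ) then ln T ~ Normal(μ,σ), so the p-quantile of ln T is μ + z_p·σ.
ln(13) = 2.565 and ln(25) = 3.219; z_{0.5} = 0, z_{0.86} = 1.08.
σ = (3.219 − 2.565)/(1.08 − (0)) = 0.605.
μ = 2.565 − (0)·0.605 = 2.565.
E[T] = exp(μ + σ²/2) = exp(2.565 + 0.1832) = 15.6 m/s.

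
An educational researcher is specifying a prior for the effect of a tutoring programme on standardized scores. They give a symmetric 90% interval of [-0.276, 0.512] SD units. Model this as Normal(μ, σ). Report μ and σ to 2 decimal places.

A symmetric 90% interval runs μ ± z·σ with z = 1.645.
Half-width = 0.394, so σ = 0.394/1.645 = 0.24.
μ is the interval midpoint, 0.12.

μ = 0.12, σ = 0.24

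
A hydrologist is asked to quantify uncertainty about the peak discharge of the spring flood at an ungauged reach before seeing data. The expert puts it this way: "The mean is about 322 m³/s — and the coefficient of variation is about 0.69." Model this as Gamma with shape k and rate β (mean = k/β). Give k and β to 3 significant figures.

For Gamma(k, rate β): mean = k/β, variance = k/β², so CV = 1/√k.
CV = 0.69, hence k = 1/CV² = 2.1.
Then β = k/mean = 2.1/322 = 0.00652.

k ≈ 2.1, β ≈ 0.00652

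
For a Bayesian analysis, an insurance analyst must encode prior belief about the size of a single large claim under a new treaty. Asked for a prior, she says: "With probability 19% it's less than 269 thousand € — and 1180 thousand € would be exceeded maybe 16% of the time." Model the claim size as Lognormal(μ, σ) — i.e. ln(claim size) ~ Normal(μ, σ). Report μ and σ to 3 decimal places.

If T ~ Lognormal(μ,σ) then ln T ~ Normal(μ,σ), so the p-quantile of ln T is μ + z_p·σ.
ln(269) = 5.595 and ln(1180) = 7.073; z_{0.19} = -0.8779, z_{0.84} = 0.9945.
σ = (7.073 − 5.595)/(0.9945 − (-0.8779)) = 0.790.
μ = 5.595 − (-0.8779)·0.790 = 6.288.

μ ≈ 6.288, σ ≈ 0.790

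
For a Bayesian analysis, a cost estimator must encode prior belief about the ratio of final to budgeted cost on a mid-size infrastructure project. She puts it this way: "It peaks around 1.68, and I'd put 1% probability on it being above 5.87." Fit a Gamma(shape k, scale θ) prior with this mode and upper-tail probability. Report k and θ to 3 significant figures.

k ≈ 3.77, θ ≈ 0.607

Gamma(k,θ) with k>1 has mode (k−1)θ, so θ = 1.68/(k−1).
Need P(X < 5.87) = 0.99 with θ tied to k this way. Start at k = 2, θ = 1.68: P(X<5.87) ≈ 0.863.
Too low — raise k to concentrate. Iterating converges to k ≈ 3.77.
Then θ = 1.68/(3.77−1) ≈ 0.607.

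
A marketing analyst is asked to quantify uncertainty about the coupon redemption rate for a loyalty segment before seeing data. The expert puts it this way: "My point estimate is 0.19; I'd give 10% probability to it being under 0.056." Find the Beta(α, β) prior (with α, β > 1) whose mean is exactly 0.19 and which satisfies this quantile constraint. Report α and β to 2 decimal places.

With mean 0.19 fixed, write α = 0.19s, β = 0.81s where s = α+β.
Need P(θ < 0.056) = 0.1 under Beta(0.19s, 0.81s). Normal approximation: (q−m)/√(m(1−m)/s) ≈ z_{0.1} = -1.28, so s ≈ 0.19·0.81·(-1.28)²/(0.056−0.19)² = 14.1.
At s = 14.1: P(θ<0.056) ≈ 0.058. Adjusting to match 0.1 gives s ≈ 10.25.
So α = 0.19·10.25 ≈ 1.95, β = 0.81·10.25 ≈ 8.30.

α ≈ 1.95, β ≈ 8.30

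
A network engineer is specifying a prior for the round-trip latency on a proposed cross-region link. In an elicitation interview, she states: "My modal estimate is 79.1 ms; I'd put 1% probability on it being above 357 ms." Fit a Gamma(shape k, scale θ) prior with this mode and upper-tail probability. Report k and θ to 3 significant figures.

Gamma(k,θ) with k>1 has mode (k−1)θ, so θ = 79.1/(k−1).
Need P(X < 357) = 0.99 with θ tied to k this way. Start at k = 2, θ = 79.1: P(X<357) ≈ 0.940.
Too low — raise k to concentrate. Iterating converges to k ≈ 2.78.
Then θ = 79.1/(2.78−1) ≈ 44.5.

k ≈ 2.78, θ ≈ 44.5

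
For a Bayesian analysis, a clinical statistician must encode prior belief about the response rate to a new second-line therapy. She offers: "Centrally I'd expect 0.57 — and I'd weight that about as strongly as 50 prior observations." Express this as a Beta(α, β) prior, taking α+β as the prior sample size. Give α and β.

Under the effective-sample-size interpretation, Beta(α, β) has prior mean α/(α+β) and prior sample size α+β.
So α+β = 50 and α/(α+β) = 0.57, giving α = 0.57·50 = 28.5 and β = 50 − 28.5 = 21.5.

α = 28.5, β = 21.5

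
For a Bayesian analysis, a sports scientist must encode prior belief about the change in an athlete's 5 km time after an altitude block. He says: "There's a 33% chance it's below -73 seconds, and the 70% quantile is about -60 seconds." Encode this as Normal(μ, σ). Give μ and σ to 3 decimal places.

The p-quantile of Normal(μ,σ) is μ + z_p·σ, with z_{0.33} = -0.4399 and z_{0.7} = 0.5244.
Eliminate σ: μ = (z₂·x₁ − z₁·x₂)/(z₂ − z₁) = (0.5244·-73 − (-0.4399)·-60)/0.9643 = -67.069.
Then σ = (x₂ − x₁)/(z₂ − z₁) = (-60 − -73)/0.9643 = 13.481.

μ = -67.069, σ = 13.481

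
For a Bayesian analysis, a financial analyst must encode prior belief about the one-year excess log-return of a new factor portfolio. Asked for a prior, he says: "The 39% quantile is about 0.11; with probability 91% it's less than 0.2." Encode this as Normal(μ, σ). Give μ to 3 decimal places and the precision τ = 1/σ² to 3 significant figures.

μ = 0.126, τ = 324

For Normal(μ,σ), the p-quantile is μ + z_p·σ. Here z_{0.39} = -0.2793, z_{0.91} = 1.341.
So 0.11 = μ − 0.2793σ and 0.2 = μ + 1.341σ.
Subtracting: σ = (0.2 − 0.11)/(1.341 − (-0.2793)) = 0.056.
Then μ = 0.11 − (-0.2793)·0.056 = 0.126.
Precision τ = 1/σ² = 1/0.05555² = 324.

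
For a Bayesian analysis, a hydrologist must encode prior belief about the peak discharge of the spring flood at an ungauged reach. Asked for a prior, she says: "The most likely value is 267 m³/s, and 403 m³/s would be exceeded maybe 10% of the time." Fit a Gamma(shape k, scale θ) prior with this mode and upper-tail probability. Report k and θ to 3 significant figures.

k ≈ 12, θ ≈ 24.3

Gamma(k,θ) with k>1 has mode (k−1)θ, so θ = 267/(k−1).
Need P(X < 403) = 0.9 with θ tied to k this way. Start at k = 2, θ = 267: P(X<403) ≈ 0.445.
Too low — raise k to concentrate. Iterating converges to k ≈ 12.
Then θ = 267/(12−1) ≈ 24.3.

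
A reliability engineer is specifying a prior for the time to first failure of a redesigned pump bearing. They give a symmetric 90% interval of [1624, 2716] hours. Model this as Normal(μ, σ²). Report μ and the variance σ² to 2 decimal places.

A symmetric 90% interval runs μ ± z·σ with z = 1.645.
Half-width = 546, so σ = 546/1.645 = 331.944 and σ² = 110187.10.
μ is the interval midpoint, 2170.00.

μ = 2170.00, σ² = 110187.10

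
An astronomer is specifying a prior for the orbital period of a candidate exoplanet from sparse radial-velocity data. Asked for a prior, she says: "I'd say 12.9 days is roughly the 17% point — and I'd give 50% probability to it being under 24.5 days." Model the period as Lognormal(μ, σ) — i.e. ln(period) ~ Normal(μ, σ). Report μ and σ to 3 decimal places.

If T ~ Lognormal(μ,σ) then ln T ~ Normal(μ,σ), so the p-quantile of ln T is μ + z_p·σ.
ln(12.9) = 2.557 and ln(24.5) = 3.199; z_{0.17} = -0.9542, z_{0.5} = 0.
σ = (3.199 − 2.557)/(0 − (-0.9542)) = 0.672.
μ = 2.557 − (-0.9542)·0.672 = 3.199.

μ ≈ 3.199, σ ≈ 0.672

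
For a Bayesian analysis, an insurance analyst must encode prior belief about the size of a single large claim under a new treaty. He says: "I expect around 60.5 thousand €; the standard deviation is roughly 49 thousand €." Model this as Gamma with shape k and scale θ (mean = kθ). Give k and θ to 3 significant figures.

k ≈ 1.52, θ ≈ 39.7

For Gamma(k, scale θ): mean = kθ, variance = kθ², so CV = 1/√k.
CV = SD/mean = 49/60.5 = 0.8099, hence k = 1/CV² = 1.52.
Then θ = mean/k = 60.5/1.52 = 39.7.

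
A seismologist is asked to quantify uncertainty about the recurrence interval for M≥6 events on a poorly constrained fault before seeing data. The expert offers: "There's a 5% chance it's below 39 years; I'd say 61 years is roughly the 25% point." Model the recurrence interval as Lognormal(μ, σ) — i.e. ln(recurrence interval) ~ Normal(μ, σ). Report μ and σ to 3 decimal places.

If T ~ Lognormal(μ,σ) then ln T ~ Normal(μ,σ), so the p-quantile of ln T is μ + z_p·σ.
ln(39) = 3.664 and ln(61) = 4.111; z_{0.05} = -1.645, z_{0.25} = -0.6745.
σ = (4.111 − 3.664)/(-0.6745 − (-1.645)) = 0.461.
μ = 3.664 − (-1.645)·0.461 = 4.422.

μ ≈ 4.422, σ ≈ 0.461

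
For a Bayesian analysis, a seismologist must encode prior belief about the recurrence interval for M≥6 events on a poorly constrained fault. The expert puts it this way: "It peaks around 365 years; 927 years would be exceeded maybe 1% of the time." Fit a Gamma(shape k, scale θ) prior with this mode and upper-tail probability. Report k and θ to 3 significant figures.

Gamma(k,θ) with k>1 has mode (k−1)θ, so θ = 365/(k−1).
Need P(X < 927) = 0.99 with θ tied to k this way. Start at k = 2, θ = 365: P(X<927) ≈ 0.721.
Too low — raise k to concentrate. Iterating converges to k ≈ 6.38.
Then θ = 365/(6.38−1) ≈ 67.8.

k ≈ 6.38, θ ≈ 67.8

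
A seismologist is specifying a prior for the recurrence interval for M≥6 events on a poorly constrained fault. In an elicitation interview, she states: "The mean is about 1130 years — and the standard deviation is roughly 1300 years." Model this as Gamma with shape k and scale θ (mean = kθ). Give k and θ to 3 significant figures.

k ≈ 0.756, θ ≈ 1500

For Gamma(k, scale θ): mean = kθ, variance = kθ², so CV = 1/√k.
CV = SD/mean = 1300/1130 = 1.15, hence k = 1/CV² = 0.756.
Then θ = mean/k = 1130/0.756 = 1500.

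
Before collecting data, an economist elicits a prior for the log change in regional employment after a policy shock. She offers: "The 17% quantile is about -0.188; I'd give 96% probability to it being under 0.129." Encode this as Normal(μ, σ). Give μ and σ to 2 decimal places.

μ = -0.08, σ = 0.12

The p-quantile of Normal(μ,σ) is μ + z_p·σ, with z_{0.17} = -0.9542 and z_{0.96} = 1.751.
Eliminate σ: μ = (z₂·x₁ − z₁·x₂)/(z₂ − z₁) = (1.751·-0.188 − (-0.9542)·0.129)/2.705 = -0.08.
Then σ = (x₂ − x₁)/(z₂ − z₁) = (0.129 − -0.188)/2.705 = 0.12.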